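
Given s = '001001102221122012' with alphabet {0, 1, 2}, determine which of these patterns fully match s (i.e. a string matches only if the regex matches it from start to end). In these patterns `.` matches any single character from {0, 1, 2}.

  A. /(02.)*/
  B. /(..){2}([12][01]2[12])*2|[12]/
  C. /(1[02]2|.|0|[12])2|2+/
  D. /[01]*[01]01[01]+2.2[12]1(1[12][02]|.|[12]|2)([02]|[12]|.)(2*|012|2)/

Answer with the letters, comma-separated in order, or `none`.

A → no match
B → no match
C → no match
D → match

D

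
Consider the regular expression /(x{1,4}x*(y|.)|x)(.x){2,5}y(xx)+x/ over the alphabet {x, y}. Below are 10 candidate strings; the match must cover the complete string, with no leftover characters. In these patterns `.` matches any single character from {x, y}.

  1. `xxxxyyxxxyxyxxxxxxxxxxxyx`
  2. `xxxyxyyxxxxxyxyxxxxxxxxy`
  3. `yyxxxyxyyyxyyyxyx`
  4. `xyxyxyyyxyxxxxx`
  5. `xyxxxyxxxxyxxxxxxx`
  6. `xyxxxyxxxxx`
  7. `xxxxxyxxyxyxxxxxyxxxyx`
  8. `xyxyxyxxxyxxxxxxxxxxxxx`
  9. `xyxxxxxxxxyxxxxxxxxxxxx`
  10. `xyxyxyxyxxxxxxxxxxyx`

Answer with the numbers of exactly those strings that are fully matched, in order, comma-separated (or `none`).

1 → no match — must end with `xxx`
2 → no match — must end with `xxx`
3 → no match — must start with `x`
4 → no match
5 → no match
6 → match
7 → no match — must end with `xxx`
8 → match
9 → no match
10 → no match — must end with `xxx`

6, 8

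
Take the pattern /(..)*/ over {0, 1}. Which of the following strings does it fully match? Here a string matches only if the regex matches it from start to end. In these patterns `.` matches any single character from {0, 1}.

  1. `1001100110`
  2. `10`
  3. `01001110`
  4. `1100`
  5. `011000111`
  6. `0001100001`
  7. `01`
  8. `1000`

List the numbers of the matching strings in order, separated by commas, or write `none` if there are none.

1, 2, 3, 4, 6, 7, 8

1. `1001100110` → match
2. `10` → match
3. `01001110` → match
4. `1100` → match
5. `011000111` → no match
6. `0001100001` → match
7. `01` → match
8. `1000` → match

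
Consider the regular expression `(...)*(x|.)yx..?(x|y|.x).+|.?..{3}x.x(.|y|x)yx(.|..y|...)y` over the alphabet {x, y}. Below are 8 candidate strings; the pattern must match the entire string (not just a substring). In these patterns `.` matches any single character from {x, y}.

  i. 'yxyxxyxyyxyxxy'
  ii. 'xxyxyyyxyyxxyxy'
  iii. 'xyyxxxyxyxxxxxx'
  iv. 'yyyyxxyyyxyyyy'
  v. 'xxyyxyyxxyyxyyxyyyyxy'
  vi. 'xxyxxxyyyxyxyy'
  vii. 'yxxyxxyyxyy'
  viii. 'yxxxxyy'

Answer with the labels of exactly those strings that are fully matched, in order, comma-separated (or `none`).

i → match
ii → no match
iii → no match
iv → no match
v → match
vi → no match
vii → no match
viii → no match

i, v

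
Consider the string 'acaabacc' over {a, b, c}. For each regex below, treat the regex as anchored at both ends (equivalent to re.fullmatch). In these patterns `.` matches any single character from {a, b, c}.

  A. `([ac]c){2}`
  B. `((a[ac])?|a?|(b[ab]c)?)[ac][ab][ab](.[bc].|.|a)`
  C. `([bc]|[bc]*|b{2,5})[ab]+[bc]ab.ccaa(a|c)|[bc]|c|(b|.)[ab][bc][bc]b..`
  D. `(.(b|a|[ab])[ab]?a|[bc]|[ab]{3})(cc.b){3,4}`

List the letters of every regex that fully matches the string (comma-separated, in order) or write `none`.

A → no match
B → match
C → no match
D → no match — must end with 'b'

B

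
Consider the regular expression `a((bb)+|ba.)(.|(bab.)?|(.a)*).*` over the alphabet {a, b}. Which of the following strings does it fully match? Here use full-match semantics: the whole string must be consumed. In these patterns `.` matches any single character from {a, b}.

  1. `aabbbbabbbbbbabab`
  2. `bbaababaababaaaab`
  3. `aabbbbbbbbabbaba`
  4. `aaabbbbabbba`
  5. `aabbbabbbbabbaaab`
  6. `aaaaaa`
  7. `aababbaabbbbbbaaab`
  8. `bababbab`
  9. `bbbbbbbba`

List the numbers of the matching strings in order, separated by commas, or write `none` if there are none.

1 → no match
2 → no match — must start with `a`
3 → no match
4. `aaabbbbabbba` → no match
5 → no match
6. `aaaaaa` → no match
7 → no match
8. `bababbab` → no match — must start with `a`
9. `bbbbbbbba` → no match — must start with `a`

none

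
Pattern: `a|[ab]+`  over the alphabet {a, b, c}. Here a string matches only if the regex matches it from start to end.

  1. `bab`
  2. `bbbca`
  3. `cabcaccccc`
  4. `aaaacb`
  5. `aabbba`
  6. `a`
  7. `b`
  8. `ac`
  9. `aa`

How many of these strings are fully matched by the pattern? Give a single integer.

1. `bab` → match
2. `bbbca` → no match
3. `cabcaccccc` → no match
4. `aaaacb` → no match
5. `aabbba` → match
6. `a` → match
7. `b` → match
8. `ac` → no match
9. `aa` → match
Total matched: 5

5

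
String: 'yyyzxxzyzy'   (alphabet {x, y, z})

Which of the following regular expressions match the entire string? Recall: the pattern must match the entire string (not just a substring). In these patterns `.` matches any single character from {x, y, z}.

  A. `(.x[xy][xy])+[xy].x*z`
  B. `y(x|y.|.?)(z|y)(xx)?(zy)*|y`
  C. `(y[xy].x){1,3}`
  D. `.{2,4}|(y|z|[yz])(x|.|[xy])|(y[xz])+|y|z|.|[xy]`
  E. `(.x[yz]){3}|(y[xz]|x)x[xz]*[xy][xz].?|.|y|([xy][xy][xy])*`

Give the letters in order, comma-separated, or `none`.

A → no match — must end with 'z'
B → match
C → no match — must end with 'x'
D → no match
E → no match

B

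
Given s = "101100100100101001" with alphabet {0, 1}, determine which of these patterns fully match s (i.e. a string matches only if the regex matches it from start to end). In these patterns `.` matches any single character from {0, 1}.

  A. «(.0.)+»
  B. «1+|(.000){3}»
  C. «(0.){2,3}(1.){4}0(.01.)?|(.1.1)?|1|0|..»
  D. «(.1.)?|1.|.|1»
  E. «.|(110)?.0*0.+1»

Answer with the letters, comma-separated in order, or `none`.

A, E

A → match
B → no match
C → no match
D → no match
E → match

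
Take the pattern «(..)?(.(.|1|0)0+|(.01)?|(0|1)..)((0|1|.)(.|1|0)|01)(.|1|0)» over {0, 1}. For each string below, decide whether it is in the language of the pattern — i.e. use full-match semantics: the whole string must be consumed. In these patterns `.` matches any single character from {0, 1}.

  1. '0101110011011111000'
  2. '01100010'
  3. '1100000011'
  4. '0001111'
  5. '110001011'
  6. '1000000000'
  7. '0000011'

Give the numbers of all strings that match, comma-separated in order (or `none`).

2, 3, 6, 7

1 → no match
2 → match
3 → match
4 → no match
5 → no match
6 → match
7 → match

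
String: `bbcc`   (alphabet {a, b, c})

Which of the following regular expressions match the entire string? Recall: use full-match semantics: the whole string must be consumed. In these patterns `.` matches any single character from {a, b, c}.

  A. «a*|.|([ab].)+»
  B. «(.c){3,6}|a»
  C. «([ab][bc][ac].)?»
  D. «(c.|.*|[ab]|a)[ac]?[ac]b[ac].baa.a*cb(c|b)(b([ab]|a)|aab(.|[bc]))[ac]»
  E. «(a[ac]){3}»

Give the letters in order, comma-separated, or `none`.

C

A → no match
B → no match
C → match
D → no match
E → no match — must start with `a`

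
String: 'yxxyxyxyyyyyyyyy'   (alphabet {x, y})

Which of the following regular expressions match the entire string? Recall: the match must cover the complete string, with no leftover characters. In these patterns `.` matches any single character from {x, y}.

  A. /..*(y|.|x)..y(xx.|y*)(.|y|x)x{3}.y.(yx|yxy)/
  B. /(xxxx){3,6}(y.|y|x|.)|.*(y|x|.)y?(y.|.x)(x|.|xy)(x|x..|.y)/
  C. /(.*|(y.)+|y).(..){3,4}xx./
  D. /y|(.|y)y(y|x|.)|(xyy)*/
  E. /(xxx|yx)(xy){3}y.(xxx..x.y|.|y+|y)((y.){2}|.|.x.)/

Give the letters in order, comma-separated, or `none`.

A → no match
B → match
C → no match
D → no match
E → match

B, E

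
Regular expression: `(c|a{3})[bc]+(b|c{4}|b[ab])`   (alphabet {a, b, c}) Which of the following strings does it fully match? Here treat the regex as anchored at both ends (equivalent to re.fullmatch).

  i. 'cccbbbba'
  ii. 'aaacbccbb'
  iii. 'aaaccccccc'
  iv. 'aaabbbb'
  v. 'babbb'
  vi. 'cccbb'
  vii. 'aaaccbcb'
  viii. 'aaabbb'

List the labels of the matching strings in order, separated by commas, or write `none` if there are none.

i → match
ii → match
iii → match
iv → match
v → no match
vi → match
vii → match
viii → match

i, ii, iii, iv, vi, vii, viii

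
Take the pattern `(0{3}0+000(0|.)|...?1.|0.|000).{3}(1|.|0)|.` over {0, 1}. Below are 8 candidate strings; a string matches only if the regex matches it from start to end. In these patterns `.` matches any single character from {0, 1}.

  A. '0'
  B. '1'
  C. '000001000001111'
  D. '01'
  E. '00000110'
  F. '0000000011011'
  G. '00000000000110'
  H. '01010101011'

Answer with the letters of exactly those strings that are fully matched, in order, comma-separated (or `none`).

A. '0' → match
B. '1' → match
C → no match
D. '01' → no match
E. '00000110' → no match
F → match
G → match
H. '01010101011' → no match

A, B, F, G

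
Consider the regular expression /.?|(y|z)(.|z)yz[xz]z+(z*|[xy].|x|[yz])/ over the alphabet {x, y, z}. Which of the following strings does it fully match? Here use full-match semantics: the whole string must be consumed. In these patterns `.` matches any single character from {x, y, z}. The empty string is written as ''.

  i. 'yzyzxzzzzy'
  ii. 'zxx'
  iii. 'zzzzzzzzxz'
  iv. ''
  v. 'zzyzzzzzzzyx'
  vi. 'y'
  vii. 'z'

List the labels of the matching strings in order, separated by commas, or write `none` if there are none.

i, iv, v, vi, vii

i → match
ii → no match
iii → no match
iv → match
v → match
vi → match
vii → match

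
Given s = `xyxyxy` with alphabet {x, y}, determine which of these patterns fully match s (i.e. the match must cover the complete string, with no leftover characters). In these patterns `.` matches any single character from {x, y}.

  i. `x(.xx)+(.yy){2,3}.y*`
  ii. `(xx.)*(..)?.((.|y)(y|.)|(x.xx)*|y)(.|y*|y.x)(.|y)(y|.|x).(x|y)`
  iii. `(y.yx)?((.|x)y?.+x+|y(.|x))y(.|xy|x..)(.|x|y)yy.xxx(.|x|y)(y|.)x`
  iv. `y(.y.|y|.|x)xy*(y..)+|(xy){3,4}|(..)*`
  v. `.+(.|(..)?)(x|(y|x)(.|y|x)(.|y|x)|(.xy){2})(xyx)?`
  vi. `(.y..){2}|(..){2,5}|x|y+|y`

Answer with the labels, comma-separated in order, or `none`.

i → no match
ii → match
iii → no match — must end with `x`
iv → match
v → match
vi → match

ii, iv, v, vi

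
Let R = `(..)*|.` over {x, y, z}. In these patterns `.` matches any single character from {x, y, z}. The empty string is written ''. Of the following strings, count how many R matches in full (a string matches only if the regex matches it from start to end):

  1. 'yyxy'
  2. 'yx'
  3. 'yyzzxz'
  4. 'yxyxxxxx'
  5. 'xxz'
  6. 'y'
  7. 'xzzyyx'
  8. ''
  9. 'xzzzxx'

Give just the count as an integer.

1 → match
2 → match
3 → match
4 → match
5 → no match
6 → match
7 → match
8 → match
9 → match
Total matched: 8

8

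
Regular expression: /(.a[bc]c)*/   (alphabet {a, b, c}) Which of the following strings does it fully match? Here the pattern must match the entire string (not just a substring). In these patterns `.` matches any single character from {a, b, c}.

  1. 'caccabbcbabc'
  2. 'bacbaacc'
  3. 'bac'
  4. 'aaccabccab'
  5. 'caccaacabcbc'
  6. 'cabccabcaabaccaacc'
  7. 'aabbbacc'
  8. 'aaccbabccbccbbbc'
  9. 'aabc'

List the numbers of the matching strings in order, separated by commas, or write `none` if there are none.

1 → no match
2 → no match
3 → no match
4 → no match
5 → no match
6 → no match
7 → no match
8 → no match
9 → match

9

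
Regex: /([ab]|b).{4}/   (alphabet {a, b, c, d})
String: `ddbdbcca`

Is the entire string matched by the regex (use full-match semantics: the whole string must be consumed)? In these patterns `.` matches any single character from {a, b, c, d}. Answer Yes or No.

No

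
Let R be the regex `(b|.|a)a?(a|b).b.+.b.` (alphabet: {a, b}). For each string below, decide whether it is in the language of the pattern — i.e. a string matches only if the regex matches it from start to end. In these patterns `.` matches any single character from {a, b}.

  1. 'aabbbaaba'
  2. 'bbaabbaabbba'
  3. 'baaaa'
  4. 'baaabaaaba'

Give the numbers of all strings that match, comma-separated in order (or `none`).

1 → match
2 → no match
3 → no match
4 → match

1, 4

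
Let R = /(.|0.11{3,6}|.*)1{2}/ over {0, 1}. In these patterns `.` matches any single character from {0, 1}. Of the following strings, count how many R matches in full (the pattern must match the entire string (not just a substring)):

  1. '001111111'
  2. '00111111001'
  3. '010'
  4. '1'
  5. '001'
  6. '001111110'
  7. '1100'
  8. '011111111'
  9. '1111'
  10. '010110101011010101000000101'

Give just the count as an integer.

3

1 → match
2 → no match
3 → no match — must end with '1'
4 → no match
5 → no match
6 → no match — must end with '1'
7 → no match — must end with '1'
8 → match
9 → match
10 → no match
Total matched: 3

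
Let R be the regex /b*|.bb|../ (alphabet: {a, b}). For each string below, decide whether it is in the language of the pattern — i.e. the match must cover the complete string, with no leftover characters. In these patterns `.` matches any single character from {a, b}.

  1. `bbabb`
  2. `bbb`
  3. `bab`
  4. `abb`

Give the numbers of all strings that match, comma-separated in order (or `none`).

1 → no match
2 → match
3 → no match
4 → match

2, 4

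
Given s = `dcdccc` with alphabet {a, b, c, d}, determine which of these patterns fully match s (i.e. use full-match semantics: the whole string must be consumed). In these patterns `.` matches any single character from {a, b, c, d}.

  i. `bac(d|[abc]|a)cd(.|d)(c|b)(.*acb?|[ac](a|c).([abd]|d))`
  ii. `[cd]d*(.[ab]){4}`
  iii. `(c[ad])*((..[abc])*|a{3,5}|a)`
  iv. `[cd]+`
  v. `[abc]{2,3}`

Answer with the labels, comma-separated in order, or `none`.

iv

i → no match — must start with `bac`
ii → no match
iii → no match
iv → match
v → no match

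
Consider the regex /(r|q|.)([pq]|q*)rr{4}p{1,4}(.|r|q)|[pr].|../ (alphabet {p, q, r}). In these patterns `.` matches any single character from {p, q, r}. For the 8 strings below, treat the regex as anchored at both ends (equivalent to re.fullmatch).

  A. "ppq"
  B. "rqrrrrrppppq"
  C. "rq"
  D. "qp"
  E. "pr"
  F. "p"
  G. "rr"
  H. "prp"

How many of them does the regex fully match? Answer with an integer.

A → no match
B → match
C → match
D → match
E → match
F → no match
G → match
H → no match
Total matched: 5

5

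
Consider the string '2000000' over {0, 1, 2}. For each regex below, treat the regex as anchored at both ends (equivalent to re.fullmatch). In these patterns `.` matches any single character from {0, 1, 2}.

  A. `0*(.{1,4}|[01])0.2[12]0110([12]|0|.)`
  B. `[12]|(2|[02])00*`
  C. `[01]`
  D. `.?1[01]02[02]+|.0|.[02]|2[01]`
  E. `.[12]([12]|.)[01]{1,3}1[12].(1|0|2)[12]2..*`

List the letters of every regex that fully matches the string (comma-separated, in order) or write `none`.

A → no match
B → match
C → no match
D → no match
E → no match

B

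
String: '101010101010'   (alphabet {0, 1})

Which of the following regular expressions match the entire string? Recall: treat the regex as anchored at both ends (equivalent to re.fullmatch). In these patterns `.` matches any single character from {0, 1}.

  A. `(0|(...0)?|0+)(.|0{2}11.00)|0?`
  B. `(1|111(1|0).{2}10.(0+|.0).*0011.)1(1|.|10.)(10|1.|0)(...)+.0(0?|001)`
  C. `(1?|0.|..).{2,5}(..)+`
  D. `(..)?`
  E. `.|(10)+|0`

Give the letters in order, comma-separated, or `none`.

A → no match
B → no match
C → match
D → no match
E → match

C, E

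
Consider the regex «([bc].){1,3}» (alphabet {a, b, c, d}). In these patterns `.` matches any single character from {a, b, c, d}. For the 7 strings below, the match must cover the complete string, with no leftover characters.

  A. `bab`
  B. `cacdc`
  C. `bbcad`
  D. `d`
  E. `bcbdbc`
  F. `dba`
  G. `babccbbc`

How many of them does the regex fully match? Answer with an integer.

A. `bab` → no match
B. `cacdc` → no match
C. `bbcad` → no match
D. `d` → no match
E. `bcbdbc` → match
F. `dba` → no match
G. `babccbbc` → no match
Total matched: 1

1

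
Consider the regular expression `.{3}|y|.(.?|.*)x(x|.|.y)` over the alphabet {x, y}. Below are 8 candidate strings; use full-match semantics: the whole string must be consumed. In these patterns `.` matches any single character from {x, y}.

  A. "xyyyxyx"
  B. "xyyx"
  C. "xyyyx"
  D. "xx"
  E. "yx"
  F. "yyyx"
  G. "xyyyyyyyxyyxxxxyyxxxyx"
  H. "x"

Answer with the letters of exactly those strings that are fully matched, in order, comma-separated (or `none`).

A → no match
B → no match
C → no match
D → no match
E → no match
F → no match
G → no match
H → no match

none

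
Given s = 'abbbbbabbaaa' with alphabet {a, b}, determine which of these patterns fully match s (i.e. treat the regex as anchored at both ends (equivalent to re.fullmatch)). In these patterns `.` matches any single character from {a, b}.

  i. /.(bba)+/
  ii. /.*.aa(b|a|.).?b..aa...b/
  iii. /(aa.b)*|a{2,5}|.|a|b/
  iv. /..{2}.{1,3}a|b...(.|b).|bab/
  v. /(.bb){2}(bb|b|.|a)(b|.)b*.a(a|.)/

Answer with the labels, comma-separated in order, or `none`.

i → no match — must end with 'bba'
ii → no match — must end with 'b'
iii → no match
iv → no match
v → match

v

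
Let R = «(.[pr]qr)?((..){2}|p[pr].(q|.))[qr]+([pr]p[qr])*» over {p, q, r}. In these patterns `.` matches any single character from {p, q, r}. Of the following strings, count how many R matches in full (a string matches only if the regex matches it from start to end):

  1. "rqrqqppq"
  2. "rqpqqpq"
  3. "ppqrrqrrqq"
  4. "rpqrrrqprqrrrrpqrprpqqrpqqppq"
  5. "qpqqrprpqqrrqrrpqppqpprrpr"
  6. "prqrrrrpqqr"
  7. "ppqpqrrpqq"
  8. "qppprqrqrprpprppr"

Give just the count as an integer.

1 → match
2 → no match
3 → match
4 → no match
5 → no match
6 → match
7 → no match
8 → match
Total matched: 4

4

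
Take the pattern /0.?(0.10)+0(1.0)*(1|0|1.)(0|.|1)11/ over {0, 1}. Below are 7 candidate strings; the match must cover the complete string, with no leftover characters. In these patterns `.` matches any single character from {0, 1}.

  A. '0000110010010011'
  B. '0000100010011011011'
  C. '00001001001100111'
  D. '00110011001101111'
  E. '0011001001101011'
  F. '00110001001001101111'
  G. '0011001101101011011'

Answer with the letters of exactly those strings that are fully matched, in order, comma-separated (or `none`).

B, C, D, E, F

A → no match
B → match
C → match
D → match
E → match
F → match
G → no match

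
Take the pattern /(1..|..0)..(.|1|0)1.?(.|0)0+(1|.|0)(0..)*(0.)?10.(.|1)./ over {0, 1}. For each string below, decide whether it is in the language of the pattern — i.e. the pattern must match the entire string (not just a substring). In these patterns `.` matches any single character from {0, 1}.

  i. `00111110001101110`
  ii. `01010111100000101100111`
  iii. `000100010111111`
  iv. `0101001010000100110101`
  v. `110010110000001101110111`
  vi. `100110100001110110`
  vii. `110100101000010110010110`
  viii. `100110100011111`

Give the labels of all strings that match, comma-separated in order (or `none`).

i → no match
ii → no match
iii → no match
iv → match
v → match
vi → match
vii → match
viii → no match

iv, v, vi, vii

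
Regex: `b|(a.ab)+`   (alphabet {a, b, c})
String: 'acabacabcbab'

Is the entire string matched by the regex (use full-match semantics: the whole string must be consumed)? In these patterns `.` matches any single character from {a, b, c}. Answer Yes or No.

No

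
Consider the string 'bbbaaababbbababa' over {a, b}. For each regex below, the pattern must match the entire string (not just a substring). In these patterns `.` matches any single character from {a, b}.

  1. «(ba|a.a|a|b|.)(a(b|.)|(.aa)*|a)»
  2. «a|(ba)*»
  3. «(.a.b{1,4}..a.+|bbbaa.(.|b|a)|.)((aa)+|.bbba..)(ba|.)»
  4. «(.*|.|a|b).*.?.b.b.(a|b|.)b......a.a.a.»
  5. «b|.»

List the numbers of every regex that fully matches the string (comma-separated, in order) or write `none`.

1 → no match
2 → no match
3 → match
4 → no match
5 → no match

3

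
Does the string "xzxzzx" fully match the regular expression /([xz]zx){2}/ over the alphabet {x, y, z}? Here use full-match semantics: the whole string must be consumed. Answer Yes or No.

Yes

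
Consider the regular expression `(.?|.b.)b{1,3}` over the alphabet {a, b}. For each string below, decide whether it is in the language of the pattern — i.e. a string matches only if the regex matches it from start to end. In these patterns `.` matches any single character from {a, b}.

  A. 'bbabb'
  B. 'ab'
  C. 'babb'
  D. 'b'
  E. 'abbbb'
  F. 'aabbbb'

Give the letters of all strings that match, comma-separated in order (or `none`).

A, B, D, E

A → match
B → match
C → no match
D → match
E → match
F → no match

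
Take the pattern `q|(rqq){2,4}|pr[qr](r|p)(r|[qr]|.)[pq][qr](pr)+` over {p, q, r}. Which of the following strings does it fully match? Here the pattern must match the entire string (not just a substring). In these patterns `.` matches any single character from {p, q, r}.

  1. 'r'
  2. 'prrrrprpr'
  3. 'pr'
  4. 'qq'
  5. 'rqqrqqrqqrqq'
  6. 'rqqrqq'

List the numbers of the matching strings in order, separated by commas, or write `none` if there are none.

2, 5, 6

1 → no match
2 → match
3 → no match
4 → no match
5 → match
6 → match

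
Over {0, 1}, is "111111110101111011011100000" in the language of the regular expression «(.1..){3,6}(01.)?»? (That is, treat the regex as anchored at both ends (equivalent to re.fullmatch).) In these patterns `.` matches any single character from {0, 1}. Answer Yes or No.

No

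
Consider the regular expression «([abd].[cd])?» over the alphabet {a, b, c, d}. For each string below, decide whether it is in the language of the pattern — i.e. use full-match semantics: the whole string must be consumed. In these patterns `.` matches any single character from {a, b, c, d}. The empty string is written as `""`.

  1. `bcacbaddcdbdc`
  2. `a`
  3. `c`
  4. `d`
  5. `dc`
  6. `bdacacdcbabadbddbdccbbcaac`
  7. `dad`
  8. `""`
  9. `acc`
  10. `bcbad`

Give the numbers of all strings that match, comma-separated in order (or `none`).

1 → no match
2 → no match
3 → no match
4 → no match
5 → no match
6 → no match
7 → match
8 → match
9 → match
10 → no match

7, 8, 9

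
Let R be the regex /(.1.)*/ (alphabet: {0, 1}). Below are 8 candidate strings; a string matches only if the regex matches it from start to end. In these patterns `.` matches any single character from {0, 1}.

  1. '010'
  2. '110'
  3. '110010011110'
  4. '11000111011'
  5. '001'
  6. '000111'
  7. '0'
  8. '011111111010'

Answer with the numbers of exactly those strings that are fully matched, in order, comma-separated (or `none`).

1, 2, 3, 8

1 → match
2 → match
3 → match
4 → no match
5 → no match
6 → no match
7 → no match
8 → match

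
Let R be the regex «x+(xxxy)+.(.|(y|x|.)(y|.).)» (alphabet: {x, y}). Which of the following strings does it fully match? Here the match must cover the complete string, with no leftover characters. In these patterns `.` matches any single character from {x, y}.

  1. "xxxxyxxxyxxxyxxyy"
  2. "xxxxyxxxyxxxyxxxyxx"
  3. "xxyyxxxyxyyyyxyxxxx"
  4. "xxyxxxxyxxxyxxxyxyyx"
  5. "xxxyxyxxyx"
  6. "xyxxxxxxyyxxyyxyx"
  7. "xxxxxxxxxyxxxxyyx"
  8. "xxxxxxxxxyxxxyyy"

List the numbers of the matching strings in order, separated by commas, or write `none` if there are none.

1, 2, 8

1 → match
2 → match
3 → no match
4 → no match
5 → no match
6 → no match
7 → no match
8 → match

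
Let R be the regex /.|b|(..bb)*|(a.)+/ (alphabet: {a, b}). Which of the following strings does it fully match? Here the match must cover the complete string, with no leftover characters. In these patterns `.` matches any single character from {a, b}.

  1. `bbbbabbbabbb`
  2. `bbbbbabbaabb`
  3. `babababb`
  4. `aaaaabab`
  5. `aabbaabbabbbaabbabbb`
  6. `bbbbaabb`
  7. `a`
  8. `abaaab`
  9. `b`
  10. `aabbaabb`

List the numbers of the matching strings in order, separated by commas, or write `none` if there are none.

1 → match
2 → match
3 → no match
4 → match
5 → match
6 → match
7 → match
8 → match
9 → match
10 → match

1, 2, 4, 5, 6, 7, 8, 9, 10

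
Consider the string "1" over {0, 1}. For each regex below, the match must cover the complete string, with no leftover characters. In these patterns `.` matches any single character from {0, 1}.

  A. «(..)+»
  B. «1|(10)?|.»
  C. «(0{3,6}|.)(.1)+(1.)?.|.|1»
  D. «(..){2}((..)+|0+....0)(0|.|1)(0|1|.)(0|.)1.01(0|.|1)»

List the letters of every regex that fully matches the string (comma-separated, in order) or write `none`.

B, C

A → no match
B → match
C → match
D → no match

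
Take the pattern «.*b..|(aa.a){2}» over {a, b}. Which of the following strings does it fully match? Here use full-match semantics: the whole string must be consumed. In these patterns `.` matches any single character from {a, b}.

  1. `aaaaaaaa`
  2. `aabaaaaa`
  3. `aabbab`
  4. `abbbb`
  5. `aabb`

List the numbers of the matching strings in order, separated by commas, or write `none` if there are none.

1. `aaaaaaaa` → match
2. `aabaaaaa` → match
3. `aabbab` → match
4. `abbbb` → match
5. `aabb` → no match

1, 2, 3, 4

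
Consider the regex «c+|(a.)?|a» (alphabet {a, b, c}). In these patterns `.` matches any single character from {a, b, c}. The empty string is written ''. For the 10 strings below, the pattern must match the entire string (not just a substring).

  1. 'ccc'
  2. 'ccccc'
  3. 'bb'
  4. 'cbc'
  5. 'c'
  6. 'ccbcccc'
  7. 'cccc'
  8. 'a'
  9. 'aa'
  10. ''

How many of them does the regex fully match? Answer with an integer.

1. 'ccc' → match
2. 'ccccc' → match
3. 'bb' → no match
4. 'cbc' → no match
5. 'c' → match
6. 'ccbcccc' → no match
7. 'cccc' → match
8. 'a' → match
9. 'aa' → match
10. '' → match
Total matched: 7

7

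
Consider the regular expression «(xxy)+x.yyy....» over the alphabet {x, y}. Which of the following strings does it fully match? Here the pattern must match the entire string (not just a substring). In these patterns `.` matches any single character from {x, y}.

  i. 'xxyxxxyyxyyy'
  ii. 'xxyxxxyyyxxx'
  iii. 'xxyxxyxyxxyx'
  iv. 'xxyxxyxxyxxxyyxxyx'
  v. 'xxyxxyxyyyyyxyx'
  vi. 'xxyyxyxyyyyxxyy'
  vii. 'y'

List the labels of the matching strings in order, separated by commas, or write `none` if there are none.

v

i → no match
ii → no match
iii → no match
iv → no match
v → match
vi → no match
vii → no match — must start with 'xxy'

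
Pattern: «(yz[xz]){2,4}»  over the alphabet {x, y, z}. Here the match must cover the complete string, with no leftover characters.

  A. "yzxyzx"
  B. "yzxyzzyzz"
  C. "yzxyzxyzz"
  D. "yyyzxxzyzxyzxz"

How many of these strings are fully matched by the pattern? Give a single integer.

3

A. "yzxyzx" → match
B. "yzxyzzyzz" → match
C. "yzxyzxyzz" → match
D → no match — must start with "yz"
Total matched: 3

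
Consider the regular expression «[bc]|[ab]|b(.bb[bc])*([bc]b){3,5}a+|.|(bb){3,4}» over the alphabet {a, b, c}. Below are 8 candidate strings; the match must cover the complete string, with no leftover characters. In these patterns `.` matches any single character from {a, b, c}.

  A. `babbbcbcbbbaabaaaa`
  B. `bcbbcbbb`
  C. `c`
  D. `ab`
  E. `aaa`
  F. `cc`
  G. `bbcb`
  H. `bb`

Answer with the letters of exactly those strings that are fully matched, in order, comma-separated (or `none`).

A → no match
B → no match
C → match
D → no match
E → no match
F → no match
G → no match
H → no match

C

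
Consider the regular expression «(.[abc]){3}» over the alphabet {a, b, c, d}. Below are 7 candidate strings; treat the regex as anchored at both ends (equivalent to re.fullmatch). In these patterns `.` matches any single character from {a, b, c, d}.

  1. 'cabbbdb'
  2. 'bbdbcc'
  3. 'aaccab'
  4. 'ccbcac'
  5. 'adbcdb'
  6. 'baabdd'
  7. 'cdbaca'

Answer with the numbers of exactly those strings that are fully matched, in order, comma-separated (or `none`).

1 → no match
2 → match
3 → match
4 → match
5 → no match
6 → no match
7 → no match

2, 3, 4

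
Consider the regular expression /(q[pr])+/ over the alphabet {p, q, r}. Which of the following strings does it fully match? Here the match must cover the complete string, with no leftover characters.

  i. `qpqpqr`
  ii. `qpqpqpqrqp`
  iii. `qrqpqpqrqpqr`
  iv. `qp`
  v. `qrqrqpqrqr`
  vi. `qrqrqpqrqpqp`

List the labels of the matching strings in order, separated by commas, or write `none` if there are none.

i, ii, iii, iv, v, vi

i → match
ii → match
iii → match
iv → match
v → match
vi → match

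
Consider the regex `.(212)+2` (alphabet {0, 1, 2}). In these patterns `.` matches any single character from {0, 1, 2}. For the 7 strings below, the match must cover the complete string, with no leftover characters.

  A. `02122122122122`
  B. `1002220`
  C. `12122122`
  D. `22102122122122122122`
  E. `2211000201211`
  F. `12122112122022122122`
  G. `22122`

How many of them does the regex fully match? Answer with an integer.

3

A → match
B → no match — must end with `2122`
C → match
D → no match
E → no match — must end with `2122`
F → no match
G → match
Total matched: 3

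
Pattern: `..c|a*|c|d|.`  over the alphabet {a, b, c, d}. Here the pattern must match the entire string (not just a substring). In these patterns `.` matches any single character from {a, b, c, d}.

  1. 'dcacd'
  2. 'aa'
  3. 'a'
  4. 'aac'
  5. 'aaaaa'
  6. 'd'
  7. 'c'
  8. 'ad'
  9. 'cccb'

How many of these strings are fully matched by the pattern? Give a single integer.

6

1. 'dcacd' → no match
2. 'aa' → match
3. 'a' → match
4. 'aac' → match
5. 'aaaaa' → match
6. 'd' → match
7. 'c' → match
8. 'ad' → no match
9. 'cccb' → no match
Total matched: 6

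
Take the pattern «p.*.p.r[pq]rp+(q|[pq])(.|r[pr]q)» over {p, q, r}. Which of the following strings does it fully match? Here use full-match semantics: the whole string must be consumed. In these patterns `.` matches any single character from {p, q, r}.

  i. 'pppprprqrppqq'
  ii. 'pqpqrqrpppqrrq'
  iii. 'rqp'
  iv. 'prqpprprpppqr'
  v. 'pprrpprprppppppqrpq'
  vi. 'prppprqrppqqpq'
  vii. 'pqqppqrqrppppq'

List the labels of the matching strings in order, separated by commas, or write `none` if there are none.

i → no match
ii → match
iii → no match — must start with 'p'
iv → match
v → match
vi → no match
vii → match

ii, iv, v, vii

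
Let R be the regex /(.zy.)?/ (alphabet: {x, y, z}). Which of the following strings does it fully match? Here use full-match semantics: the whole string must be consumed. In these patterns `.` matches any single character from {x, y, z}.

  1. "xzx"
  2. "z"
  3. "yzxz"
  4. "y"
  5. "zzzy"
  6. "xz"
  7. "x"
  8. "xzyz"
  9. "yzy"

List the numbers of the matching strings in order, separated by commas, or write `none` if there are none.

1 → no match
2 → no match
3 → no match
4 → no match
5 → no match
6 → no match
7 → no match
8 → match
9 → no match

8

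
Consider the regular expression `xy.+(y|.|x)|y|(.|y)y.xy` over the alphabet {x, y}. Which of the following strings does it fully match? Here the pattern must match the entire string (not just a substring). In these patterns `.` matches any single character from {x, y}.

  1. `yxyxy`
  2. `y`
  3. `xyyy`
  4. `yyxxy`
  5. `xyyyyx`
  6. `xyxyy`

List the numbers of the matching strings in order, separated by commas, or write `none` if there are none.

2, 3, 4, 5, 6

1. `yxyxy` → no match
2. `y` → match
3. `xyyy` → match
4. `yyxxy` → match
5. `xyyyyx` → match
6. `xyxyy` → match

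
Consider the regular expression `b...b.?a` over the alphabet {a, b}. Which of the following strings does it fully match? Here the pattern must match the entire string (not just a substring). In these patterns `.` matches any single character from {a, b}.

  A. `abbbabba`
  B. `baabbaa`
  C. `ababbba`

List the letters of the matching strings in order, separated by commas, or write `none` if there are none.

B

A. `abbbabba` → no match — must start with `b`
B. `baabbaa` → match
C. `ababbba` → no match — must start with `b`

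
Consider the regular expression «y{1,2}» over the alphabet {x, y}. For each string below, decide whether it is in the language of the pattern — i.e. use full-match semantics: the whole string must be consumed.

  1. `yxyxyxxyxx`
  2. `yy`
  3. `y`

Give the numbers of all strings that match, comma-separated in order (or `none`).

2, 3

1. `yxyxyxxyxx` → no match — must end with `y`
2. `yy` → match
3. `y` → match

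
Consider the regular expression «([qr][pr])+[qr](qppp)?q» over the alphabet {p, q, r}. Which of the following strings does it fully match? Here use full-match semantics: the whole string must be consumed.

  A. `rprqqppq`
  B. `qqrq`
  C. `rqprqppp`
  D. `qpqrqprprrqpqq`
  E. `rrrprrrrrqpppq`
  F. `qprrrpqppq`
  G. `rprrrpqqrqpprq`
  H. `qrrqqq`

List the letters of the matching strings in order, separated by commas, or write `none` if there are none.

A → no match
B → no match
C → no match — must end with `q`
D → match
E → match
F → no match
G → no match
H → no match

D, E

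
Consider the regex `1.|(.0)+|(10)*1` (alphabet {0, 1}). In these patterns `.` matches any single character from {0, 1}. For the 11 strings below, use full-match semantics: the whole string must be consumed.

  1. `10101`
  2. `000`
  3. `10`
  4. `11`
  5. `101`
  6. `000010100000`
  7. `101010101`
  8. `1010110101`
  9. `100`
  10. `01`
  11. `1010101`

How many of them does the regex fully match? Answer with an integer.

7

1 → match
2 → no match
3 → match
4 → match
5 → match
6 → match
7 → match
8 → no match
9 → no match
10 → no match
11 → match
Total matched: 7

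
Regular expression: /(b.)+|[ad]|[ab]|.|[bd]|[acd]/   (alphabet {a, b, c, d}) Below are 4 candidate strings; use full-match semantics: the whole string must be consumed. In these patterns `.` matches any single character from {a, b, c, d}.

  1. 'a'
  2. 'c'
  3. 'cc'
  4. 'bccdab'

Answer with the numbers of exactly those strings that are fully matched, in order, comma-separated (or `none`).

1 → match
2 → match
3 → no match
4 → no match

1, 2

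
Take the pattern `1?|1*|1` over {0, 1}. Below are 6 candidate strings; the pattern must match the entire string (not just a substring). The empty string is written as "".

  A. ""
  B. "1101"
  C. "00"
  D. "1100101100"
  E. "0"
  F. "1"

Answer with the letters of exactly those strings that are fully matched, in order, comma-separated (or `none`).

A → match
B → no match
C → no match
D → no match
E → no match
F → match

A, F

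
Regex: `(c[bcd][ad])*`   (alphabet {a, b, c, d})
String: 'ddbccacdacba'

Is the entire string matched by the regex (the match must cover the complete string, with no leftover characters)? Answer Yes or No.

No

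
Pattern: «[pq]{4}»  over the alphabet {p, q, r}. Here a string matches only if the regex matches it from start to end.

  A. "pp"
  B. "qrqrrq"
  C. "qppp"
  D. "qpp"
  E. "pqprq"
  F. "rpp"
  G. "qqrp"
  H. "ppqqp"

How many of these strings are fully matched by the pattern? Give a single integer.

1

A. "pp" → no match
B. "qrqrrq" → no match
C. "qppp" → match
D. "qpp" → no match
E. "pqprq" → no match
F. "rpp" → no match
G. "qqrp" → no match
H. "ppqqp" → no match
Total matched: 1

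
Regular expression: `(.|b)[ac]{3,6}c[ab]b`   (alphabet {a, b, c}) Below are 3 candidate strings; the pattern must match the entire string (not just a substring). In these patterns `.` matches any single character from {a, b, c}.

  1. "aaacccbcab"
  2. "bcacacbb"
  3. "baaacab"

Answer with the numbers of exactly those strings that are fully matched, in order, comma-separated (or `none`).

1. "aaacccbcab" → no match
2. "bcacacbb" → match
3. "baaacab" → match

2, 3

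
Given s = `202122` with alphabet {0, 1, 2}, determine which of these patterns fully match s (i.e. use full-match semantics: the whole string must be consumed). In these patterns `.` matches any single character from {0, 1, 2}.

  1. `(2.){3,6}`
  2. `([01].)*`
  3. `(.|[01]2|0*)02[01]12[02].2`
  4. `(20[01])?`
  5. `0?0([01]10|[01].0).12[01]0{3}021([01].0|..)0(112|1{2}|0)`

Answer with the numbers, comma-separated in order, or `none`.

1 → match
2 → no match
3 → no match
4 → no match
5 → no match

1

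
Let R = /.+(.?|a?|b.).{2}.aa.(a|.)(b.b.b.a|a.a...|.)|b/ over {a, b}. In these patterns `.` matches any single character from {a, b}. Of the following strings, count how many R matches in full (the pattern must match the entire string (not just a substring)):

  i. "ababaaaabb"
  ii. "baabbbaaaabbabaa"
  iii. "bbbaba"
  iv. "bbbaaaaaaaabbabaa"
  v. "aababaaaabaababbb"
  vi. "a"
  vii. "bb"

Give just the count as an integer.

i → match
ii → no match
iii → no match
iv → no match
v → match
vi → no match
vii → no match
Total matched: 2

2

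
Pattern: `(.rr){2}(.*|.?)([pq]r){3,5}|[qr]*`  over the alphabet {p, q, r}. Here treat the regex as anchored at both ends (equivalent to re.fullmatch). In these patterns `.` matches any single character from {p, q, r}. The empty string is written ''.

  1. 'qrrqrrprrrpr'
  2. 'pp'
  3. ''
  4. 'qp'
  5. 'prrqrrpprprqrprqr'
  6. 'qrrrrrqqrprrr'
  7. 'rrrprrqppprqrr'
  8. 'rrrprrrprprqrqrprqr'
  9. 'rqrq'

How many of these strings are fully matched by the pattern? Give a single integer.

4

1 → no match
2 → no match
3 → match
4 → no match
5 → match
6 → no match
7 → no match
8 → match
9 → match
Total matched: 4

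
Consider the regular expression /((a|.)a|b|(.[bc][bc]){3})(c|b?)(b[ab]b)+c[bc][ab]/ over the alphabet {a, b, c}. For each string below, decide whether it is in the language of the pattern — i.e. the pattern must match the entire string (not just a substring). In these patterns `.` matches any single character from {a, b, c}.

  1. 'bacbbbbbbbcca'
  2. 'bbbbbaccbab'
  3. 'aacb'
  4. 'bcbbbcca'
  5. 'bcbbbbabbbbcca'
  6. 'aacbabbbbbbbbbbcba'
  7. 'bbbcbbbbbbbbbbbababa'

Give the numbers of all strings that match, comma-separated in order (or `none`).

1 → no match
2 → no match
3 → no match
4 → match
5 → match
6 → match
7 → no match

4, 5, 6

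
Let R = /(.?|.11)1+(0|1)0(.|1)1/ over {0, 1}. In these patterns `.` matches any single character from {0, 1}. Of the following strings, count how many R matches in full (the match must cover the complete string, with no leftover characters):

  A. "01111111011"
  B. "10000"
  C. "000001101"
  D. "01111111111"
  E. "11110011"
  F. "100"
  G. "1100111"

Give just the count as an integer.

A → match
B → no match — must end with "1"
C → no match
D → no match
E → match
F → no match — must end with "1"
G → no match
Total matched: 2

2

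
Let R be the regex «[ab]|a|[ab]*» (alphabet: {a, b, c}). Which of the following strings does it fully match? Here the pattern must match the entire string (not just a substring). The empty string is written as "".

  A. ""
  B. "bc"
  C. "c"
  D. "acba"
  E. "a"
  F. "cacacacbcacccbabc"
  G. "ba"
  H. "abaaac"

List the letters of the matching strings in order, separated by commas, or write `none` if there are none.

A. "" → match
B. "bc" → no match
C. "c" → no match
D. "acba" → no match
E. "a" → match
F → no match
G. "ba" → match
H. "abaaac" → no match

A, E, G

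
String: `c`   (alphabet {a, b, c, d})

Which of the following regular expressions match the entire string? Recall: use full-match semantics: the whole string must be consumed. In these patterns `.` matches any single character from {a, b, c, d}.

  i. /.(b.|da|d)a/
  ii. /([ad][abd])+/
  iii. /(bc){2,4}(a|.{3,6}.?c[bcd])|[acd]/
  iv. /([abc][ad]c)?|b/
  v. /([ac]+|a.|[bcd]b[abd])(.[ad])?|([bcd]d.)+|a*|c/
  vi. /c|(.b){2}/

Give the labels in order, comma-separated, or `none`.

i → no match — must end with `a`
ii → no match
iii → match
iv → no match
v → match
vi → match

iii, v, vi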